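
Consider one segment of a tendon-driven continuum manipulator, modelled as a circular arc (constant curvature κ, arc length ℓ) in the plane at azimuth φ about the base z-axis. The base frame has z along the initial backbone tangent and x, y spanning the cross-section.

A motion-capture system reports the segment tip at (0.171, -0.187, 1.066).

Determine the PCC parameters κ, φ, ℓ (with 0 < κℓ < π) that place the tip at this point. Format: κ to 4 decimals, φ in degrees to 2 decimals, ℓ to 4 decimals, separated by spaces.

0.4221 312.44 1.1057

ρ = √(x²+y²) = √(0.171² + -0.187²) = 0.25340
φ = atan2(y, x) mod 360° = atan2(-0.187, 0.171) = 312.4410°
|p|² = ρ² + z² = 0.25340² + 1.066² = 1.20057
κ = 2ρ / |p|² = 2×0.25340 / 1.20057 = 0.42213
θ = 2·atan2(ρ, z) = 2·atan2(0.25340, 1.066) = 0.46675 rad
ℓ = θ/κ = 0.46675/0.42213 = 1.10571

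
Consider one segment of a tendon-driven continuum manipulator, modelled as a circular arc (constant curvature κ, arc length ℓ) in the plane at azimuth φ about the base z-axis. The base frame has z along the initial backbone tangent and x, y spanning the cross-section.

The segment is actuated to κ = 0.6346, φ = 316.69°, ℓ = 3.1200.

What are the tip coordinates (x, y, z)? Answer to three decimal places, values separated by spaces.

θ = κ·ℓ = 0.6346 × 3.1200 = 1.97995 rad
ρ = (1 − cos θ)/κ = (1 − -0.39783)/0.6346 = 2.20270
z = sin θ / κ = 0.91746/0.6346 = 1.44572
x = ρ cos φ = 2.20270 × cos(316.69°) = 1.60280
y = ρ sin φ = 2.20270 × sin(316.69°) = -1.51093

1.603 -1.511 1.446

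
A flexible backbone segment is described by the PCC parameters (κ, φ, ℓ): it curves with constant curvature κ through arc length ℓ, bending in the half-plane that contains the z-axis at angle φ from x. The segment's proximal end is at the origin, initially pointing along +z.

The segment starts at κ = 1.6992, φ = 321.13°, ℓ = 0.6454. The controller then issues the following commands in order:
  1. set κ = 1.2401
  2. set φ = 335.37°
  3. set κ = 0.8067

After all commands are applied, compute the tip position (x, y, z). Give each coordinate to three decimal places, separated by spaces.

initial: κ=1.6992, φ=321.13°, ℓ=0.6454
cmd 1: set κ=1.2401 → (κ,φ,ℓ)=(1.2401,321.13°,0.6454) → tip=(0.1906,-0.1536,0.5787)
cmd 2: set φ=335.37° → (κ,φ,ℓ)=(1.2401,335.37°,0.6454) → tip=(0.2225,-0.1020,0.5787)
cmd 3: set κ=0.8067 → (κ,φ,ℓ)=(0.8067,335.37°,0.6454) → tip=(0.1493,-0.0685,0.6166)

0.149 -0.068 0.617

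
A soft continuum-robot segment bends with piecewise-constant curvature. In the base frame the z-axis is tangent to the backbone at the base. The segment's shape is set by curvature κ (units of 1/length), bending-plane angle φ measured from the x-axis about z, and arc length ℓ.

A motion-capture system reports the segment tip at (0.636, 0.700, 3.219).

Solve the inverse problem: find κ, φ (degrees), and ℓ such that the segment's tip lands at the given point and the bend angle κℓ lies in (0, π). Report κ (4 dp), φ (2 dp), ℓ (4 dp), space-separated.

0.1680 47.74 3.4012

ρ = √(x²+y²) = √(0.636² + 0.700²) = 0.94578
φ = atan2(y, x) mod 360° = atan2(0.700, 0.636) = 47.7426°
|p|² = ρ² + z² = 0.94578² + 3.219² = 11.25646
κ = 2ρ / |p|² = 2×0.94578 / 11.25646 = 0.16804
θ = 2·atan2(ρ, z) = 2·atan2(0.94578, 3.219) = 0.57154 rad
ℓ = θ/κ = 0.57154/0.16804 = 3.40117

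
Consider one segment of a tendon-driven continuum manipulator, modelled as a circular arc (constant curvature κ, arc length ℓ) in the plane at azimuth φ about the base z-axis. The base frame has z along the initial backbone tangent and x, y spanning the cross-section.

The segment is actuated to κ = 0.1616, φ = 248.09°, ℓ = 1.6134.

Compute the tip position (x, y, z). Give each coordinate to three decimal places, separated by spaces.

θ = κ·ℓ = 0.1616 × 1.6134 = 0.26073 rad
ρ = (1 − cos θ)/κ = (1 − 0.96620)/0.1616 = 0.20914
z = sin θ / κ = 0.25778/0.1616 = 1.59518
x = ρ cos φ = 0.20914 × cos(248.09°) = -0.07804
y = ρ sin φ = 0.20914 × sin(248.09°) = -0.19403

-0.078 -0.194 1.595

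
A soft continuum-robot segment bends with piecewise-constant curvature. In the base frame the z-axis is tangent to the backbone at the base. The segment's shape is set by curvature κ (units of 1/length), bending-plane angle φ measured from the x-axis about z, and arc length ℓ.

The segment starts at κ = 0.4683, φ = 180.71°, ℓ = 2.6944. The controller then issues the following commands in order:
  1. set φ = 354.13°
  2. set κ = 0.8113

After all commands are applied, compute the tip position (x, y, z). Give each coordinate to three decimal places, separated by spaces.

initial: κ=0.4683, φ=180.71°, ℓ=2.6944
cmd 1: set φ=354.13° → (κ,φ,ℓ)=(0.4683,354.13°,2.6944) → tip=(1.4782,-0.1520,2.0342)
cmd 2: set κ=0.8113 → (κ,φ,ℓ)=(0.8113,354.13°,2.6944) → tip=(1.9337,-0.1988,1.0066)

1.934 -0.199 1.007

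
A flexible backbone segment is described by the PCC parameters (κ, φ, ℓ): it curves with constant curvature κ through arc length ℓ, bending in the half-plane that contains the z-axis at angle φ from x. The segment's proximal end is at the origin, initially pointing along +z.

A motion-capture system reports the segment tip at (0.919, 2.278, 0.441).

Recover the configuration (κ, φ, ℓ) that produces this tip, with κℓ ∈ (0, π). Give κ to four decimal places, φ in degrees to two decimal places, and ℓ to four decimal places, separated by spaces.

0.7888 68.03 3.5324

ρ = √(x²+y²) = √(0.919² + 2.278²) = 2.45639
φ = atan2(y, x) mod 360° = atan2(2.278, 0.919) = 68.0297°
|p|² = ρ² + z² = 2.45639² + 0.441² = 6.22833
κ = 2ρ / |p|² = 2×2.45639 / 6.22833 = 0.78878
θ = 2·atan2(ρ, z) = 2·atan2(2.45639, 0.441) = 2.78631 rad
ℓ = θ/κ = 2.78631/0.78878 = 3.53244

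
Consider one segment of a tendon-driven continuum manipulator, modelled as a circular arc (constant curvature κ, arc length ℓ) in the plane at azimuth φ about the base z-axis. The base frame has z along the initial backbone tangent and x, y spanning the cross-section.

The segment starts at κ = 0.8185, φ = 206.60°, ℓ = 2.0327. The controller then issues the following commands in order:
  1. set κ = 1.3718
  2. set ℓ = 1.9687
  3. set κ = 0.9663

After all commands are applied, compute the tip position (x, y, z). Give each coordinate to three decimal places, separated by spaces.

-1.227 -0.614 0.979

initial: κ=0.8185, φ=206.60°, ℓ=2.0327
cmd 1: set κ=1.3718 → (κ,φ,ℓ)=(1.3718,206.60°,2.0327) → tip=(-1.2634,-0.6327,0.2521)
cmd 2: set ℓ=1.9687 → (κ,φ,ℓ)=(1.3718,206.60°,1.9687) → tip=(-1.2413,-0.6216,0.3111)
cmd 3: set κ=0.9663 → (κ,φ,ℓ)=(0.9663,206.60°,1.9687) → tip=(-1.2266,-0.6142,0.9785)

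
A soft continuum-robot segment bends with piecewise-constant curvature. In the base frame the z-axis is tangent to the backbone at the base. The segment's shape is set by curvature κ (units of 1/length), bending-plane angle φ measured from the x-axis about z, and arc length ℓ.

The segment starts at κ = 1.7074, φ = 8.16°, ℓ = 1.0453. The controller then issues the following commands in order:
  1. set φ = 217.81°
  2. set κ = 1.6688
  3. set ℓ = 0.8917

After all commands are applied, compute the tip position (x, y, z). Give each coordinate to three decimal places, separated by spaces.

-0.434 -0.337 0.597

initial: κ=1.7074, φ=8.16°, ℓ=1.0453
cmd 1: set φ=217.81° → (κ,φ,ℓ)=(1.7074,217.81°,1.0453) → tip=(-0.5610,-0.4353,0.5723)
cmd 2: set κ=1.6688 → (κ,φ,ℓ)=(1.6688,217.81°,1.0453) → tip=(-0.5552,-0.4308,0.5902)
cmd 3: set ℓ=0.8917 → (κ,φ,ℓ)=(1.6688,217.81°,0.8917) → tip=(-0.4343,-0.3370,0.5972)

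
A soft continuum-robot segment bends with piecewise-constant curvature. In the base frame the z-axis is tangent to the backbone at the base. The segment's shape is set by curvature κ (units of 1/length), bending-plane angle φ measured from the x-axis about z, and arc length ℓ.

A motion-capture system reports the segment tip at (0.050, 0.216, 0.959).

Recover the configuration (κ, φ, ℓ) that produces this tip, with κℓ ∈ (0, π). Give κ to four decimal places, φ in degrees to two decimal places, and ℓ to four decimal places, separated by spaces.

0.4577 76.97 0.9928

ρ = √(x²+y²) = √(0.050² + 0.216²) = 0.22171
φ = atan2(y, x) mod 360° = atan2(0.216, 0.050) = 76.9666°
|p|² = ρ² + z² = 0.22171² + 0.959² = 0.96884
κ = 2ρ / |p|² = 2×0.22171 / 0.96884 = 0.45769
θ = 2·atan2(ρ, z) = 2·atan2(0.22171, 0.959) = 0.45440 rad
ℓ = θ/κ = 0.45440/0.45769 = 0.99281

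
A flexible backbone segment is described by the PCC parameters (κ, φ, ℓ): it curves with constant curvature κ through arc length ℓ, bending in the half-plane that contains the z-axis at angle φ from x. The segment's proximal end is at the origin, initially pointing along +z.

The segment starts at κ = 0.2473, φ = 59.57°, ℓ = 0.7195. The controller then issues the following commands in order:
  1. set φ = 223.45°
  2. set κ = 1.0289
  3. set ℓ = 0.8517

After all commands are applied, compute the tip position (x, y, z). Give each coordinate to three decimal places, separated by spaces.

-0.254 -0.241 0.747

initial: κ=0.2473, φ=59.57°, ℓ=0.7195
cmd 1: set φ=223.45° → (κ,φ,ℓ)=(0.2473,223.45°,0.7195) → tip=(-0.0463,-0.0439,0.7157)
cmd 2: set κ=1.0289 → (κ,φ,ℓ)=(1.0289,223.45°,0.7195) → tip=(-0.1847,-0.1749,0.6556)
cmd 3: set ℓ=0.8517 → (κ,φ,ℓ)=(1.0289,223.45°,0.8517) → tip=(-0.2540,-0.2406,0.7468)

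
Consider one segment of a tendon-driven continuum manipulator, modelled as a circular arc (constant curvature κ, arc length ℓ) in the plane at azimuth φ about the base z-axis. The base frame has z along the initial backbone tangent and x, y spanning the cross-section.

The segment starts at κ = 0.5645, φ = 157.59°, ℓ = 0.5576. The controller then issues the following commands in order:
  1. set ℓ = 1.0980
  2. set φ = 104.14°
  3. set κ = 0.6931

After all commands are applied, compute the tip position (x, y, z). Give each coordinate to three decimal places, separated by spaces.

-0.097 0.386 0.995

initial: κ=0.5645, φ=157.59°, ℓ=0.5576
cmd 1: set ℓ=1.0980 → (κ,φ,ℓ)=(0.5645,157.59°,1.0980) → tip=(-0.3046,0.1256,1.0290)
cmd 2: set φ=104.14° → (κ,φ,ℓ)=(0.5645,104.14°,1.0980) → tip=(-0.0805,0.3195,1.0290)
cmd 3: set κ=0.6931 → (κ,φ,ℓ)=(0.6931,104.14°,1.0980) → tip=(-0.0972,0.3860,0.9950)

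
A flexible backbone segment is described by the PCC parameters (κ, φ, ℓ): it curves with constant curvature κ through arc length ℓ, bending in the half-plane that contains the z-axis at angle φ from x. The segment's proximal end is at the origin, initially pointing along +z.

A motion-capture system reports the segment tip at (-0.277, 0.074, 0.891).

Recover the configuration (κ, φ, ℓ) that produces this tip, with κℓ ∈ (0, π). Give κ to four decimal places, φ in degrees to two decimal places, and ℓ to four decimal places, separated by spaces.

0.6545 165.04 0.9513

ρ = √(x²+y²) = √(-0.277² + 0.074²) = 0.28671
φ = atan2(y, x) mod 360° = atan2(0.074, -0.277) = 165.0428°
|p|² = ρ² + z² = 0.28671² + 0.891² = 0.87609
κ = 2ρ / |p|² = 2×0.28671 / 0.87609 = 0.65453
θ = 2·atan2(ρ, z) = 2·atan2(0.28671, 0.891) = 0.62265 rad
ℓ = θ/κ = 0.62265/0.65453 = 0.95129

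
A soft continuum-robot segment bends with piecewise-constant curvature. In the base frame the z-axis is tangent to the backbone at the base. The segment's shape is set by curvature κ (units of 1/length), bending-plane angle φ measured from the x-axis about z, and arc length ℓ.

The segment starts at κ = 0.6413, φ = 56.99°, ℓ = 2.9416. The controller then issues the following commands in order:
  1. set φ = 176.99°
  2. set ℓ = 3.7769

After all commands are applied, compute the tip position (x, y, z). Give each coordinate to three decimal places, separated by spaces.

initial: κ=0.6413, φ=56.99°, ℓ=2.9416
cmd 1: set φ=176.99° → (κ,φ,ℓ)=(0.6413,176.99°,2.9416) → tip=(-2.0406,0.1073,1.4823)
cmd 2: set ℓ=3.7769 → (κ,φ,ℓ)=(0.6413,176.99°,3.7769) → tip=(-2.7284,0.1435,1.0276)

-2.728 0.143 1.028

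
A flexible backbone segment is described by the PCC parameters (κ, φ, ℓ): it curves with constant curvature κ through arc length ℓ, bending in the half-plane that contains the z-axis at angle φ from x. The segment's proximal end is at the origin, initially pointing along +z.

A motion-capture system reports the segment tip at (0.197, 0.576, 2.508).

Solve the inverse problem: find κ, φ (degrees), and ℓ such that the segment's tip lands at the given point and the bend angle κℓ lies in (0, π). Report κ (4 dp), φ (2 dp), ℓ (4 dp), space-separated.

0.1828 71.12 2.6054

ρ = √(x²+y²) = √(0.197² + 0.576²) = 0.60876
φ = atan2(y, x) mod 360° = atan2(0.576, 0.197) = 71.1186°
|p|² = ρ² + z² = 0.60876² + 2.508² = 6.66065
κ = 2ρ / |p|² = 2×0.60876 / 6.66065 = 0.18279
θ = 2·atan2(ρ, z) = 2·atan2(0.60876, 2.508) = 0.47624 rad
ℓ = θ/κ = 0.47624/0.18279 = 2.60538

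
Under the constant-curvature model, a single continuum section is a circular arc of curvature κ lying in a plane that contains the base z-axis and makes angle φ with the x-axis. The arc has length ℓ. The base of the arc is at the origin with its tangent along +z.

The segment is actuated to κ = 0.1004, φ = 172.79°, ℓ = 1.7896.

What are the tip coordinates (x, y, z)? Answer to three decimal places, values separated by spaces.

θ = κ·ℓ = 0.1004 × 1.7896 = 0.17968 rad
ρ = (1 − cos θ)/κ = (1 − 0.98390)/0.1004 = 0.16034
z = sin θ / κ = 0.17871/0.1004 = 1.77999
x = ρ cos φ = 0.16034 × cos(172.79°) = -0.15907
y = ρ sin φ = 0.16034 × sin(172.79°) = 0.02012

-0.159 0.020 1.780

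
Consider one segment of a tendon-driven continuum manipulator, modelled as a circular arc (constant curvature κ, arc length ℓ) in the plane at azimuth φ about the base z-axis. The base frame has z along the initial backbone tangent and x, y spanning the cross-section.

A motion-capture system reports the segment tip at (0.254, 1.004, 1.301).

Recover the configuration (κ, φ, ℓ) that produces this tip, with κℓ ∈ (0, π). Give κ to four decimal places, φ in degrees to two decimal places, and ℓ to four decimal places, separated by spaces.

0.7491 75.80 1.7951

ρ = √(x²+y²) = √(0.254² + 1.004²) = 1.03563
φ = atan2(y, x) mod 360° = atan2(1.004, 0.254) = 75.8027°
|p|² = ρ² + z² = 1.03563² + 1.301² = 2.76513
κ = 2ρ / |p|² = 2×1.03563 / 2.76513 = 0.74906
θ = 2·atan2(ρ, z) = 2·atan2(1.03563, 1.301) = 1.34463 rad
ℓ = θ/κ = 1.34463/0.74906 = 1.79508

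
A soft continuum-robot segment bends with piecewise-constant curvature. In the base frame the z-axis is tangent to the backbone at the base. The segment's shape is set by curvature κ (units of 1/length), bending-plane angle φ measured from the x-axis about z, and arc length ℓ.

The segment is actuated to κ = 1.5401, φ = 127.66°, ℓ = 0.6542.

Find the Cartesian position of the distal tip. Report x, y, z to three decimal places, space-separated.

θ = κ·ℓ = 1.5401 × 0.6542 = 1.00753 rad
ρ = (1 − cos θ)/κ = (1 − 0.53395)/1.5401 = 0.30261
z = sin θ / κ = 0.84552/1.5401 = 0.54900
x = ρ cos φ = 0.30261 × cos(127.66°) = -0.18489
y = ρ sin φ = 0.30261 × sin(127.66°) = 0.23956

-0.185 0.240 0.549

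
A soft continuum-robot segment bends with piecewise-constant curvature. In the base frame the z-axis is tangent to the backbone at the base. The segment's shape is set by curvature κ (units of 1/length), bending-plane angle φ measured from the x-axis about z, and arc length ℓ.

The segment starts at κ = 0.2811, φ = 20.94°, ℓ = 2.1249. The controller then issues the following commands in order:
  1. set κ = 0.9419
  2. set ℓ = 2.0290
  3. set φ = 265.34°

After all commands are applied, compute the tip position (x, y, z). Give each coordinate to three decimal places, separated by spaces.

initial: κ=0.2811, φ=20.94°, ℓ=2.1249
cmd 1: set κ=0.9419 → (κ,φ,ℓ)=(0.9419,20.94°,2.1249) → tip=(1.4055,0.5378,0.9647)
cmd 2: set ℓ=2.0290 → (κ,φ,ℓ)=(0.9419,20.94°,2.0290) → tip=(1.3225,0.5061,1.0008)
cmd 3: set φ=265.34° → (κ,φ,ℓ)=(0.9419,265.34°,2.0290) → tip=(-0.1150,-1.4114,1.0008)

-0.115 -1.411 1.001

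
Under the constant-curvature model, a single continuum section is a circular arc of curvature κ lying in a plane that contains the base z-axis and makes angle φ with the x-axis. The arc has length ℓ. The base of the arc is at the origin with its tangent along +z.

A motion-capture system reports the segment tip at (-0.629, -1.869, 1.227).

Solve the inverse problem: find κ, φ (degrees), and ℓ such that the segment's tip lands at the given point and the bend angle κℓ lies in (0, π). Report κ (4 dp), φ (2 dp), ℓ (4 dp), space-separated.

ρ = √(x²+y²) = √(-0.629² + -1.869²) = 1.97200
φ = atan2(y, x) mod 360° = atan2(-1.869, -0.629) = 251.3997°
|p|² = ρ² + z² = 1.97200² + 1.227² = 5.39433
κ = 2ρ / |p|² = 2×1.97200 / 5.39433 = 0.73114
θ = 2·atan2(ρ, z) = 2·atan2(1.97200, 1.227) = 2.02841 rad
ℓ = θ/κ = 2.02841/0.73114 = 2.77432

0.7311 251.40 2.7743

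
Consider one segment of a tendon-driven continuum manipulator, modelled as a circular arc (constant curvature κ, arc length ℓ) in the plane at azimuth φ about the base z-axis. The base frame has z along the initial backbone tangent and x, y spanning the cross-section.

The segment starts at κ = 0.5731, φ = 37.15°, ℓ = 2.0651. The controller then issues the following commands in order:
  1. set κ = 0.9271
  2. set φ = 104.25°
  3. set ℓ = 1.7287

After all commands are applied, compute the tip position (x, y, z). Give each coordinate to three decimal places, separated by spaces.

-0.274 1.079 1.078

initial: κ=0.5731, φ=37.15°, ℓ=2.0651
cmd 1: set κ=0.9271 → (κ,φ,ℓ)=(0.9271,37.15°,2.0651) → tip=(1.1495,0.8709,1.0155)
cmd 2: set φ=104.25° → (κ,φ,ℓ)=(0.9271,104.25°,2.0651) → tip=(-0.3550,1.3978,1.0155)
cmd 3: set ℓ=1.7287 → (κ,φ,ℓ)=(0.9271,104.25°,1.7287) → tip=(-0.2740,1.0788,1.0781)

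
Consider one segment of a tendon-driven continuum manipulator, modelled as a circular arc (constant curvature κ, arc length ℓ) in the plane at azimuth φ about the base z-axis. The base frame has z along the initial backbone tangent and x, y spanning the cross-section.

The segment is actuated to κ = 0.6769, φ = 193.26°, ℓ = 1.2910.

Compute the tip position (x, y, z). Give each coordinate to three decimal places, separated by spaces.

-0.515 -0.121 1.133

θ = κ·ℓ = 0.6769 × 1.2910 = 0.87388 rad
ρ = (1 − cos θ)/κ = (1 − 0.64186)/0.6769 = 0.52909
z = sin θ / κ = 0.76682/0.6769 = 1.13285
x = ρ cos φ = 0.52909 × cos(193.26°) = -0.51499
y = ρ sin φ = 0.52909 × sin(193.26°) = -0.12136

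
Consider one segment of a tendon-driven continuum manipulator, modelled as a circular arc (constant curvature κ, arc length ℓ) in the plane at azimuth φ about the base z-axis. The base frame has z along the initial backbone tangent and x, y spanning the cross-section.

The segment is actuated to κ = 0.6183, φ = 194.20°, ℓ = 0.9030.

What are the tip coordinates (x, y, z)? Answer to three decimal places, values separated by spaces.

-0.238 -0.060 0.857

θ = κ·ℓ = 0.6183 × 0.9030 = 0.55832 rad
ρ = (1 − cos θ)/κ = (1 − 0.84814)/0.6183 = 0.24560
z = sin θ / κ = 0.52977/0.6183 = 0.85681
x = ρ cos φ = 0.24560 × cos(194.20°) = -0.23810
y = ρ sin φ = 0.24560 × sin(194.20°) = -0.06025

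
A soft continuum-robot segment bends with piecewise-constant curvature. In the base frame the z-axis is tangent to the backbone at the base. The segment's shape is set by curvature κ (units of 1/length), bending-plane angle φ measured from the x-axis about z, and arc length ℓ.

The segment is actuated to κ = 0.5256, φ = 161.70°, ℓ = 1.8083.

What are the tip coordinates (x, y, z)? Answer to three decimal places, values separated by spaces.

θ = κ·ℓ = 0.5256 × 1.8083 = 0.95044 rad
ρ = (1 − cos θ)/κ = (1 − 0.58132)/0.5256 = 0.79657
z = sin θ / κ = 0.81367/0.5256 = 1.54808
x = ρ cos φ = 0.79657 × cos(161.70°) = -0.75628
y = ρ sin φ = 0.79657 × sin(161.70°) = 0.25012

-0.756 0.250 1.548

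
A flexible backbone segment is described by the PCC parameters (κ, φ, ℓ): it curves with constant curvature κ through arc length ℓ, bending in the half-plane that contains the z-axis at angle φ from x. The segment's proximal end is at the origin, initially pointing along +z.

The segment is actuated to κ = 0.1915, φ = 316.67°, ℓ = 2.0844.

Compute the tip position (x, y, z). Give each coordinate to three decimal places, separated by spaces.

θ = κ·ℓ = 0.1915 × 2.0844 = 0.39916 rad
ρ = (1 − cos θ)/κ = (1 − 0.92139)/0.1915 = 0.41051
z = sin θ / κ = 0.38865/0.1915 = 2.02949
x = ρ cos φ = 0.41051 × cos(316.67°) = 0.29861
y = ρ sin φ = 0.41051 × sin(316.67°) = -0.28169

0.299 -0.282 2.029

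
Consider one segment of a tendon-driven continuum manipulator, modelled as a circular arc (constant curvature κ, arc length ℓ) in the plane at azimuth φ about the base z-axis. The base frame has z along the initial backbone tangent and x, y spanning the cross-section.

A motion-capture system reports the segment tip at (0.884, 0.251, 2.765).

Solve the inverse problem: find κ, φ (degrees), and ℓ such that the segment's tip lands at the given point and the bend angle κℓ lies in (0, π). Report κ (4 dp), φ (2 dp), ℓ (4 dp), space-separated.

ρ = √(x²+y²) = √(0.884² + 0.251²) = 0.91894
φ = atan2(y, x) mod 360° = atan2(0.251, 0.884) = 15.8512°
|p|² = ρ² + z² = 0.91894² + 2.765² = 8.48968
κ = 2ρ / |p|² = 2×0.91894 / 8.48968 = 0.21648
θ = 2·atan2(ρ, z) = 2·atan2(0.91894, 2.765) = 0.64173 rad
ℓ = θ/κ = 0.64173/0.21648 = 2.96431

0.2165 15.85 2.9643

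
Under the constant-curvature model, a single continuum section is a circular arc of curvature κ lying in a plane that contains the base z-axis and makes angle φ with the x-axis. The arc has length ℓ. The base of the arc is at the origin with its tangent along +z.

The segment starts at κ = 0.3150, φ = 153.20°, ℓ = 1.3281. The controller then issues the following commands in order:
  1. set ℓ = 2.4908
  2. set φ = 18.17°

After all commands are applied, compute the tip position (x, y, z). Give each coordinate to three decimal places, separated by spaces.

0.882 0.289 2.243

initial: κ=0.3150, φ=153.20°, ℓ=1.3281
cmd 1: set ℓ=2.4908 → (κ,φ,ℓ)=(0.3150,153.20°,2.4908) → tip=(-0.8283,0.4184,2.2430)
cmd 2: set φ=18.17° → (κ,φ,ℓ)=(0.3150,18.17°,2.4908) → tip=(0.8818,0.2894,2.2430)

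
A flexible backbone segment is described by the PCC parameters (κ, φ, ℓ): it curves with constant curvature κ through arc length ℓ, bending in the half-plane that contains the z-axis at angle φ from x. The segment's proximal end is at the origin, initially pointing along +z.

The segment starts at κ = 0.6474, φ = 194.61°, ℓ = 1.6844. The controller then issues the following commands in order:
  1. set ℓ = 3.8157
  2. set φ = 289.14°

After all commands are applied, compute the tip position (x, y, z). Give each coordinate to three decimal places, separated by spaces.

initial: κ=0.6474, φ=194.61°, ℓ=1.6844
cmd 1: set ℓ=3.8157 → (κ,φ,ℓ)=(0.6474,194.61°,3.8157) → tip=(-2.6651,-0.6947,0.9608)
cmd 2: set φ=289.14° → (κ,φ,ℓ)=(0.6474,289.14°,3.8157) → tip=(0.9030,-2.6019,0.9608)

0.903 -2.602 0.961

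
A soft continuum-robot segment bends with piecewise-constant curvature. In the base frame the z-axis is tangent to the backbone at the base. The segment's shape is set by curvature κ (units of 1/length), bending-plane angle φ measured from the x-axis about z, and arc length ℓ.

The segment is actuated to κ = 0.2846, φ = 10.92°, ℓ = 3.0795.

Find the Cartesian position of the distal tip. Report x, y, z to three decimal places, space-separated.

1.242 0.240 2.700

θ = κ·ℓ = 0.2846 × 3.0795 = 0.87643 rad
ρ = (1 − cos θ)/κ = (1 − 0.63990)/0.2846 = 1.26528
z = sin θ / κ = 0.76846/0.2846 = 2.70013
x = ρ cos φ = 1.26528 × cos(10.92°) = 1.24237
y = ρ sin φ = 1.26528 × sin(10.92°) = 0.23969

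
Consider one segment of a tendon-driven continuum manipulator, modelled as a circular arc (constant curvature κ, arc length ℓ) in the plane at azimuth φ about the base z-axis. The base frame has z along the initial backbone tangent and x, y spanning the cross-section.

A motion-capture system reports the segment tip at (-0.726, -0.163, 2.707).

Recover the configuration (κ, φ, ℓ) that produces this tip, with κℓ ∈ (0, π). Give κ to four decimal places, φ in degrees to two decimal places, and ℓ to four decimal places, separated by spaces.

0.1888 192.65 2.8414

ρ = √(x²+y²) = √(-0.726² + -0.163²) = 0.74407
φ = atan2(y, x) mod 360° = atan2(-0.163, -0.726) = 192.6541°
|p|² = ρ² + z² = 0.74407² + 2.707² = 7.88149
κ = 2ρ / |p|² = 2×0.74407 / 7.88149 = 0.18882
θ = 2·atan2(ρ, z) = 2·atan2(0.74407, 2.707) = 0.53649 rad
ℓ = θ/κ = 0.53649/0.18882 = 2.84135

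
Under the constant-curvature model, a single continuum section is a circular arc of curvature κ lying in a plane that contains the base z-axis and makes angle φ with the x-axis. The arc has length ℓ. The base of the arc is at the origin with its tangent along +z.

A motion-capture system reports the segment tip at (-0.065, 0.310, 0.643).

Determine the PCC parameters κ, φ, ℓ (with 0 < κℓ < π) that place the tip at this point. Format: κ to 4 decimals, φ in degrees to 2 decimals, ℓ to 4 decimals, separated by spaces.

ρ = √(x²+y²) = √(-0.065² + 0.310²) = 0.31674
φ = atan2(y, x) mod 360° = atan2(0.310, -0.065) = 101.8421°
|p|² = ρ² + z² = 0.31674² + 0.643² = 0.51377
κ = 2ρ / |p|² = 2×0.31674 / 0.51377 = 1.23300
θ = 2·atan2(ρ, z) = 2·atan2(0.31674, 0.643) = 0.91542 rad
ℓ = θ/κ = 0.91542/1.23300 = 0.74243

1.2330 101.84 0.7424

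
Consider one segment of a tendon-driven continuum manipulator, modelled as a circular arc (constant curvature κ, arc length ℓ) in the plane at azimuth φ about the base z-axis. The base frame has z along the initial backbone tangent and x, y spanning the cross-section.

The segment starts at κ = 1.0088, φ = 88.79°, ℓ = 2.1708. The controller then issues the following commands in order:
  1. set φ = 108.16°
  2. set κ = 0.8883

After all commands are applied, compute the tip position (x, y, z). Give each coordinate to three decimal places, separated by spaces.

-0.474 1.444 1.055

initial: κ=1.0088, φ=88.79°, ℓ=2.1708
cmd 1: set φ=108.16° → (κ,φ,ℓ)=(1.0088,108.16°,2.1708) → tip=(-0.4882,1.4885,0.8073)
cmd 2: set κ=0.8883 → (κ,φ,ℓ)=(0.8883,108.16°,2.1708) → tip=(-0.4737,1.4440,1.0546)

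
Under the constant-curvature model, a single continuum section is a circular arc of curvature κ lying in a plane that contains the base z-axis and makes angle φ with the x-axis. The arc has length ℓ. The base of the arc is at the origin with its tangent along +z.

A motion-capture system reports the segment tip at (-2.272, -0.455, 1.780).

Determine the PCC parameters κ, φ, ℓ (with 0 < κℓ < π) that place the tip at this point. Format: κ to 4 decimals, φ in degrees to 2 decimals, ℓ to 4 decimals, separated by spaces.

ρ = √(x²+y²) = √(-2.272² + -0.455²) = 2.31711
φ = atan2(y, x) mod 360° = atan2(-0.455, -2.272) = 191.3245°
|p|² = ρ² + z² = 2.31711² + 1.780² = 8.53741
κ = 2ρ / |p|² = 2×2.31711 / 8.53741 = 0.54281
θ = 2·atan2(ρ, z) = 2·atan2(2.31711, 1.780) = 1.83150 rad
ℓ = θ/κ = 1.83150/0.54281 = 3.37408

0.5428 191.32 3.3741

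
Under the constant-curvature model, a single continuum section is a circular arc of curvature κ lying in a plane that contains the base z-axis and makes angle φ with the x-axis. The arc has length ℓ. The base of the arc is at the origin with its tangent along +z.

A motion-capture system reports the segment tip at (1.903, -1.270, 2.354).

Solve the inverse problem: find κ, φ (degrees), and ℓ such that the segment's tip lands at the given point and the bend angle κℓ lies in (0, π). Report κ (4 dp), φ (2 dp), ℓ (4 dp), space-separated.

0.4246 326.28 3.6321

ρ = √(x²+y²) = √(1.903² + -1.270²) = 2.28786
φ = atan2(y, x) mod 360° = atan2(-1.270, 1.903) = 326.2821°
|p|² = ρ² + z² = 2.28786² + 2.354² = 10.77562
κ = 2ρ / |p|² = 2×2.28786 / 10.77562 = 0.42464
θ = 2·atan2(ρ, z) = 2·atan2(2.28786, 2.354) = 1.54230 rad
ℓ = θ/κ = 1.54230/0.42464 = 3.63205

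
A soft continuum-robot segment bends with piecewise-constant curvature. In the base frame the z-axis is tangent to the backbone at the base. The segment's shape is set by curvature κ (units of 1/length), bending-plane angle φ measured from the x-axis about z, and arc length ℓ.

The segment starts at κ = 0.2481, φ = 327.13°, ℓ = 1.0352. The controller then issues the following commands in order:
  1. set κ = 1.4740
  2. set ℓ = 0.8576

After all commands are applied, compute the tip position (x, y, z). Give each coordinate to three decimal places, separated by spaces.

initial: κ=0.2481, φ=327.13°, ℓ=1.0352
cmd 1: set κ=1.4740 → (κ,φ,ℓ)=(1.4740,327.13°,1.0352) → tip=(0.5442,-0.3517,0.6777)
cmd 2: set ℓ=0.8576 → (κ,φ,ℓ)=(1.4740,327.13°,0.8576) → tip=(0.3978,-0.2570,0.6468)

0.398 -0.257 0.647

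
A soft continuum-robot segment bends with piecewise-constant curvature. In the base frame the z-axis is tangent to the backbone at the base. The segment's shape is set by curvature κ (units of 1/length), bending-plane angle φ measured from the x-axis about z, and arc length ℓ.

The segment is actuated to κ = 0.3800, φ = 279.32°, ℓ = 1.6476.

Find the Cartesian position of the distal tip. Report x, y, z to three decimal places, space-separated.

θ = κ·ℓ = 0.3800 × 1.6476 = 0.62609 rad
ρ = (1 − cos θ)/κ = (1 − 0.81033)/0.3800 = 0.49914
z = sin θ / κ = 0.58598/0.3800 = 1.54205
x = ρ cos φ = 0.49914 × cos(279.32°) = 0.08084
y = ρ sin φ = 0.49914 × sin(279.32°) = -0.49255

0.081 -0.493 1.542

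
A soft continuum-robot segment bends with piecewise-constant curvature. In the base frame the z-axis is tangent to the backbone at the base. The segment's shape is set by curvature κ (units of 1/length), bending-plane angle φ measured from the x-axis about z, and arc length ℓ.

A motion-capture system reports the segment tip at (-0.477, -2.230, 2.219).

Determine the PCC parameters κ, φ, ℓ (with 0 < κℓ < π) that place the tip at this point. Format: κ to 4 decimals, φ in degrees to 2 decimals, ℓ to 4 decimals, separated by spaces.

ρ = √(x²+y²) = √(-0.477² + -2.230²) = 2.28044
φ = atan2(y, x) mod 360° = atan2(-2.230, -0.477) = 257.9263°
|p|² = ρ² + z² = 2.28044² + 2.219² = 10.12439
κ = 2ρ / |p|² = 2×2.28044 / 10.12439 = 0.45049
θ = 2·atan2(ρ, z) = 2·atan2(2.28044, 2.219) = 1.59811 rad
ℓ = θ/κ = 1.59811/0.45049 = 3.54752

0.4505 257.93 3.5475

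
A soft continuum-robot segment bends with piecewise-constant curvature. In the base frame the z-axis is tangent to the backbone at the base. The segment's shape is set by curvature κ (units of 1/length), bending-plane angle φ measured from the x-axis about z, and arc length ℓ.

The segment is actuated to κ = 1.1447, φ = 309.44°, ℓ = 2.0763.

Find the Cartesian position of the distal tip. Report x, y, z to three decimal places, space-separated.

θ = κ·ℓ = 1.1447 × 2.0763 = 2.37674 rad
ρ = (1 − cos θ)/κ = (1 − -0.72148)/1.1447 = 1.50387
z = sin θ / κ = 0.69243/1.1447 = 0.60490
x = ρ cos φ = 1.50387 × cos(309.44°) = 0.95537
y = ρ sin φ = 1.50387 × sin(309.44°) = -1.16143

0.955 -1.161 0.605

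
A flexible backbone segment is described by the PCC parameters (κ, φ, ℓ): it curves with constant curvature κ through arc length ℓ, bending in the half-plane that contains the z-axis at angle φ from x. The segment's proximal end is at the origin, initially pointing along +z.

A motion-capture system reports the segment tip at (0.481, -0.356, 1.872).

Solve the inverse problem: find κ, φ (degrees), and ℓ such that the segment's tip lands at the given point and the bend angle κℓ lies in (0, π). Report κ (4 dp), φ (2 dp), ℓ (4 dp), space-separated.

0.3099 323.49 1.9970

ρ = √(x²+y²) = √(0.481² + -0.356²) = 0.59841
φ = atan2(y, x) mod 360° = atan2(-0.356, 0.481) = 323.4939°
|p|² = ρ² + z² = 0.59841² + 1.872² = 3.86248
κ = 2ρ / |p|² = 2×0.59841 / 3.86248 = 0.30986
θ = 2·atan2(ρ, z) = 2·atan2(0.59841, 1.872) = 0.61880 rad
ℓ = θ/κ = 0.61880/0.30986 = 1.99703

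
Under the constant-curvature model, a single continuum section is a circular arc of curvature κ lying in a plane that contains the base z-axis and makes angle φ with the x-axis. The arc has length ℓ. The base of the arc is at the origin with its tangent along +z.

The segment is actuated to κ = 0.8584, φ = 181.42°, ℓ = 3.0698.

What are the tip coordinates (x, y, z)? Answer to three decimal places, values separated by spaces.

-2.183 -0.054 0.565

θ = κ·ℓ = 0.8584 × 3.0698 = 2.63512 rad
ρ = (1 − cos θ)/κ = (1 − -0.87446)/0.8584 = 2.18367
z = sin θ / κ = 0.48510/0.8584 = 0.56512
x = ρ cos φ = 2.18367 × cos(181.42°) = -2.18300
y = ρ sin φ = 2.18367 × sin(181.42°) = -0.05411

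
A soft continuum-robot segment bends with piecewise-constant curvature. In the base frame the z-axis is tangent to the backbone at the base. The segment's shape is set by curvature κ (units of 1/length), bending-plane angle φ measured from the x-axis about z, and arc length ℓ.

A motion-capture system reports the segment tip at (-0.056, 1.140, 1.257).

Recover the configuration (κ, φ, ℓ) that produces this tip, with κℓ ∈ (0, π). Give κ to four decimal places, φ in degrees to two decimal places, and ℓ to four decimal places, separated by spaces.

ρ = √(x²+y²) = √(-0.056² + 1.140²) = 1.14137
φ = atan2(y, x) mod 360° = atan2(1.140, -0.056) = 92.8123°
|p|² = ρ² + z² = 1.14137² + 1.257² = 2.88278
κ = 2ρ / |p|² = 2×1.14137 / 2.88278 = 0.79186
θ = 2·atan2(ρ, z) = 2·atan2(1.14137, 1.257) = 1.47445 rad
ℓ = θ/κ = 1.47445/0.79186 = 1.86202

0.7919 92.81 1.8620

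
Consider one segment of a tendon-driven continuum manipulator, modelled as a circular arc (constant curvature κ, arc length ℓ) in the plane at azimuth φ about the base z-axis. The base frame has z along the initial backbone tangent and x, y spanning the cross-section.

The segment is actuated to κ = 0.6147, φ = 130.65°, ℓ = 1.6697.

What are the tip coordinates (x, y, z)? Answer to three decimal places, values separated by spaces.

-0.511 0.595 1.392

θ = κ·ℓ = 0.6147 × 1.6697 = 1.02636 rad
ρ = (1 − cos θ)/κ = (1 − 0.51793)/0.6147 = 0.78423
z = sin θ / κ = 0.85542/0.6147 = 1.39161
x = ρ cos φ = 0.78423 × cos(130.65°) = -0.51088
y = ρ sin φ = 0.78423 × sin(130.65°) = 0.59500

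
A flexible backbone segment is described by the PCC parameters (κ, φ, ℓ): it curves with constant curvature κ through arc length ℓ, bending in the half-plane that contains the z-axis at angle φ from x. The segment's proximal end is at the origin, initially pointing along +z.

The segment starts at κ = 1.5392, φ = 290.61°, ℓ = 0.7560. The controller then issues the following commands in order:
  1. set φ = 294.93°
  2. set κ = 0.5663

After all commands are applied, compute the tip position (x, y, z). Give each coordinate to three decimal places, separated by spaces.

initial: κ=1.5392, φ=290.61°, ℓ=0.7560
cmd 1: set φ=294.93° → (κ,φ,ℓ)=(1.5392,294.93°,0.7560) → tip=(0.1654,-0.3558,0.5966)
cmd 2: set κ=0.5663 → (κ,φ,ℓ)=(0.5663,294.93°,0.7560) → tip=(0.0672,-0.1445,0.7331)

0.067 -0.145 0.733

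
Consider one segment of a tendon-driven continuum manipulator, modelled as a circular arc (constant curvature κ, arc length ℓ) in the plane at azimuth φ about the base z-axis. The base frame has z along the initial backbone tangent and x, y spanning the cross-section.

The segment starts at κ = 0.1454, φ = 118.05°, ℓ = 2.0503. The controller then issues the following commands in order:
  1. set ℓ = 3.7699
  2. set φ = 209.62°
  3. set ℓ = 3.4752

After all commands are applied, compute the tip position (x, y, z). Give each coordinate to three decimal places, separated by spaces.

initial: κ=0.1454, φ=118.05°, ℓ=2.0503
cmd 1: set ℓ=3.7699 → (κ,φ,ℓ)=(0.1454,118.05°,3.7699) → tip=(-0.4738,0.8893,3.5839)
cmd 2: set φ=209.62° → (κ,φ,ℓ)=(0.1454,209.62°,3.7699) → tip=(-0.8759,-0.4980,3.5839)
cmd 3: set ℓ=3.4752 → (κ,φ,ℓ)=(0.1454,209.62°,3.4752) → tip=(-0.7472,-0.4248,3.3292)

-0.747 -0.425 3.329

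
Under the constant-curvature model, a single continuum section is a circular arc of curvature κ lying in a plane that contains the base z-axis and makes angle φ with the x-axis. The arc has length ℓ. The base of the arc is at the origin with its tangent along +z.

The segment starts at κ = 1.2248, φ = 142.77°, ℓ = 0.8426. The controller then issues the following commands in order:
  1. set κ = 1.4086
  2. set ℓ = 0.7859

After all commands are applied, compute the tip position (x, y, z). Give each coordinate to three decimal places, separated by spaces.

-0.312 0.237 0.635

initial: κ=1.2248, φ=142.77°, ℓ=0.8426
cmd 1: set κ=1.4086 → (κ,φ,ℓ)=(1.4086,142.77°,0.8426) → tip=(-0.3535,0.2686,0.6582)
cmd 2: set ℓ=0.7859 → (κ,φ,ℓ)=(1.4086,142.77°,0.7859) → tip=(-0.3124,0.2374,0.6349)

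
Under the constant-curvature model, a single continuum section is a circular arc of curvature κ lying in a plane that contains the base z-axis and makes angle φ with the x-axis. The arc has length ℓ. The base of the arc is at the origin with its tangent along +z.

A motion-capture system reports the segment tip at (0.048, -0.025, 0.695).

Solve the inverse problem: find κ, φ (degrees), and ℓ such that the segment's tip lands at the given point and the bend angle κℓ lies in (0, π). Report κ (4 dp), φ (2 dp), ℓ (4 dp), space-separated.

0.2227 332.49 0.6978

ρ = √(x²+y²) = √(0.048² + -0.025²) = 0.05412
φ = atan2(y, x) mod 360° = atan2(-0.025, 0.048) = 332.4880°
|p|² = ρ² + z² = 0.05412² + 0.695² = 0.48595
κ = 2ρ / |p|² = 2×0.05412 / 0.48595 = 0.22274
θ = 2·atan2(ρ, z) = 2·atan2(0.05412, 0.695) = 0.15543 rad
ℓ = θ/κ = 0.15543/0.22274 = 0.69781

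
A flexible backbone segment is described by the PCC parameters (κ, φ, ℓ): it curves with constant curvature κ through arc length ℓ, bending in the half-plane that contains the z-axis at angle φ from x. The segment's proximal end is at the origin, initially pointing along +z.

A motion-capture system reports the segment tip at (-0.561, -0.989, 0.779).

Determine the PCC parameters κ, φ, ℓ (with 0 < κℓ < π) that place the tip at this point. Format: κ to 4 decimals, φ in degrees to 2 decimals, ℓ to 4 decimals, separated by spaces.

ρ = √(x²+y²) = √(-0.561² + -0.989²) = 1.13703
φ = atan2(y, x) mod 360° = atan2(-0.989, -0.561) = 240.4364°
|p|² = ρ² + z² = 1.13703² + 0.779² = 1.89968
κ = 2ρ / |p|² = 2×1.13703 / 1.89968 = 1.19708
θ = 2·atan2(ρ, z) = 2·atan2(1.13703, 0.779) = 1.94026 rad
ℓ = θ/κ = 1.94026/1.19708 = 1.62083

1.1971 240.44 1.6208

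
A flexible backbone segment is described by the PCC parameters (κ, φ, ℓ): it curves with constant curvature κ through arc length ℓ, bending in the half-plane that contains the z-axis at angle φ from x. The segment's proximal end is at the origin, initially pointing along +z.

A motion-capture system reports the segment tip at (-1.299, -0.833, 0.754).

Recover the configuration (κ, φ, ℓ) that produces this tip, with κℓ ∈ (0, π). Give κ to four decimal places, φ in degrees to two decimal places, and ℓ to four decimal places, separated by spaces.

ρ = √(x²+y²) = √(-1.299² + -0.833²) = 1.54314
φ = atan2(y, x) mod 360° = atan2(-0.833, -1.299) = 212.6705°
|p|² = ρ² + z² = 1.54314² + 0.754² = 2.94981
κ = 2ρ / |p|² = 2×1.54314 / 2.94981 = 1.04627
θ = 2·atan2(ρ, z) = 2·atan2(1.54314, 0.754) = 2.23260 rad
ℓ = θ/κ = 2.23260/1.04627 = 2.13387

1.0463 212.67 2.1339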